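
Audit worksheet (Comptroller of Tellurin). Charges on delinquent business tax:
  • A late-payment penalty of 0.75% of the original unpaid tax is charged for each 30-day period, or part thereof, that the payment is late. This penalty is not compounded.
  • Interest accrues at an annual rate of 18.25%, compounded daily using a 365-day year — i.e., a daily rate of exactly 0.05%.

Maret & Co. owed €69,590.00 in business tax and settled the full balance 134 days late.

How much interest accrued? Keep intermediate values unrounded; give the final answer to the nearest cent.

€4,821.03

Interest: €69,590.00 × ((1 + 0.0005)^134 − 1) = €69,590.00 × 0.06927757… = €4,821.0263…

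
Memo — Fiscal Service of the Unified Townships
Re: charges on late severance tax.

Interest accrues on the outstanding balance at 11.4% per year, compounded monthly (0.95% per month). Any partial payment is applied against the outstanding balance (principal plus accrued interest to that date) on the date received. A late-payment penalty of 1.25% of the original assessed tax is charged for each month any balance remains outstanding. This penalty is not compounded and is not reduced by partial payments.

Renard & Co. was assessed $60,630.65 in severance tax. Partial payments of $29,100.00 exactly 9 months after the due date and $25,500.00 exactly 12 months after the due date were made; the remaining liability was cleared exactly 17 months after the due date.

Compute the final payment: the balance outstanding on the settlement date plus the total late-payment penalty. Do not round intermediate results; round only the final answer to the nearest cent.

$25,966.21

Balance at month 9: $60,630.6500 × (1 + 0.0095)^9 = $66,015.9890…
After $29,100.00 payment: $66,015.9890… − $29,100.00 = $36,915.9890…
Balance at month 12: $36,915.9890… × (1 + 0.0095)^3 = $37,978.1213…
After $25,500.00 payment: $37,978.1213… − $25,500.00 = $12,478.1213…
Balance at month 17: $12,478.1213… × (1 + 0.0095)^5 = $13,082.2011…
Penalty: 17 × 1.25% × $60,630.65 = $12,884.01…
Final settlement = outstanding balance + penalty = $13,082.2011… + $12,884.01… = $25,966.21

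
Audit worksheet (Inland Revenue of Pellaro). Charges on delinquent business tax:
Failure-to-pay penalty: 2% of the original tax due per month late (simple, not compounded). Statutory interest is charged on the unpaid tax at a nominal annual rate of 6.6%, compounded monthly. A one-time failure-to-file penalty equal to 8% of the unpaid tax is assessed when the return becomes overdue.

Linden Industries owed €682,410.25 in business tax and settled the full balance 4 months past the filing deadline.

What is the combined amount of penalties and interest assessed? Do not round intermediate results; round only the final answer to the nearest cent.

€124,322.98

Failure-to-file penalty: 8% × €682,410.25 = €54,592.82
Failure-to-pay penalty = 2% × €682,410.25 × 4 mo = €54,592.82
Interest (6.6%/yr ÷ 12 = 0.55%/month): €682,410.25 × ((1 + 0.0055)^4 − 1) = €15,137.3377…
Penalties + interest = €109,185.6400 + €15,137.3377… = €124,322.98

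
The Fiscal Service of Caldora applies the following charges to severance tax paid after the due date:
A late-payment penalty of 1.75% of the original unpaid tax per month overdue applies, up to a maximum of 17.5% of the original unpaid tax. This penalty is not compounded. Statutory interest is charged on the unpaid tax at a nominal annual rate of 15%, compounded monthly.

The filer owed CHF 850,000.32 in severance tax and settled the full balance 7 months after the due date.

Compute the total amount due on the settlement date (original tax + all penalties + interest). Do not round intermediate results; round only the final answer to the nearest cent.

CHF 1,031,348.29

Penalty: 7 × 1.75% × CHF 850,000.32 = CHF 104,125.04… (below the 17.5% cap of CHF 148,750.06…)
Interest (15%/yr ÷ 12 = 1.25%/month): CHF 850,000.32 × ((1 + 0.0125)^7 − 1) = CHF 77,222.9288…
Total = CHF 850,000.32 + CHF 104,125.0392 + CHF 77,222.9288… = CHF 1,031,348.29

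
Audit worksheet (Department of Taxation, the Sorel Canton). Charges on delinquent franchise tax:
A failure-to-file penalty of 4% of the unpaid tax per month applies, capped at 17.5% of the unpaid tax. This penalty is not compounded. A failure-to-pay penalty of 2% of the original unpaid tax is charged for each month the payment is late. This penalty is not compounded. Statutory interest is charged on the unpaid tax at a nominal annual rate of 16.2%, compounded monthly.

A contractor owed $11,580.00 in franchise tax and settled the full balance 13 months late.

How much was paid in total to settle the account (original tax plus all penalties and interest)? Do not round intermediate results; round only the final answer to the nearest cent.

$18,822.64

Failure-to-file: 13 × 4% × $11,580.00 = $6,021.60, capped at 17.5% × $11,580.00 = $2,026.50
Failure-to-pay penalty: 13 × 2% × $11,580.00 = $3,010.80
Interest (16.2%/yr ÷ 12 = 1.35%/month): $11,580.00 × ((1 + 0.0135)^13 − 1) = $2,205.3358…
Total = $11,580.00 + $5,037.3000 + $2,205.3358… = $18,822.64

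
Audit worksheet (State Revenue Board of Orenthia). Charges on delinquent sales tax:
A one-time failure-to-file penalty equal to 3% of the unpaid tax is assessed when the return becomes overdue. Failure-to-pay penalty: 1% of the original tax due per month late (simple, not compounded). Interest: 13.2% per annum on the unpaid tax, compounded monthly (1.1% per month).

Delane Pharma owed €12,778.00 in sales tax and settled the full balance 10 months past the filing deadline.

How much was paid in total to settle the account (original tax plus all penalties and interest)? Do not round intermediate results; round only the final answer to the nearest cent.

Failure-to-file penalty: 3% × €12,778.00 = €383.34
Failure-to-pay penalty = 1% × €12,778.00 × 10 mo = €1,277.80
Interest: €12,778.00 × ((1 + 0.011)^10 − 1) = €12,778.00 × 0.1156078… = €1,477.2369…
Total = €12,778.00 + €1,661.1400 + €1,477.2369… = €15,916.38

€15,916.38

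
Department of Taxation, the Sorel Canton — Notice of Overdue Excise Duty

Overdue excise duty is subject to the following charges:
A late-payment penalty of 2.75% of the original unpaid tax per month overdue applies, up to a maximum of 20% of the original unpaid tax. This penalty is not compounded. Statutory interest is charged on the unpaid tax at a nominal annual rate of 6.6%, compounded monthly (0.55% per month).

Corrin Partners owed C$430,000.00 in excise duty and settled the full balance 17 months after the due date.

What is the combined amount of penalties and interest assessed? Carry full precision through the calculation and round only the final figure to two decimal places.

C$128,023.62

Penalty (uncapped): 17 × 2.75% × C$430,000.00 = C$201,025.00; cap = 20% × C$430,000.00 = C$86,000.00 → penalty = C$86,000.00
Interest: C$430,000.00 × ((1 + 0.0055)^17 − 1) = C$430,000.00 × 0.0977293… = C$42,023.6181…
Penalties + interest = C$86,000.0000 + C$42,023.6181… = C$128,023.62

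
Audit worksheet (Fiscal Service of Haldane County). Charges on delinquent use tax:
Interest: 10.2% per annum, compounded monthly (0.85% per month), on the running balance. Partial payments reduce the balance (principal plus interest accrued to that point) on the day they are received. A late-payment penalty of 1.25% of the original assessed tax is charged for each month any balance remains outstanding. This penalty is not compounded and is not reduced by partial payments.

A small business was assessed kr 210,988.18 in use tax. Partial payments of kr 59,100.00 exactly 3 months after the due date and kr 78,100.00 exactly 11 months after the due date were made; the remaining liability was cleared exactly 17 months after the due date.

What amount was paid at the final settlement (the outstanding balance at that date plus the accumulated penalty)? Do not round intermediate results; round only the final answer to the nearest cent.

Balance at month 3: kr 210,988.1800 × (1 + 0.0085)^3 = kr 216,414.2399…
After kr 59,100.00 payment: kr 216,414.2399… − kr 59,100.00 = kr 157,314.2399…
Balance at month 11: kr 157,314.2399… × (1 + 0.0085)^8 = kr 168,335.3229…
After kr 78,100.00 payment: kr 168,335.3229… − kr 78,100.00 = kr 90,235.3229…
Balance at month 17: kr 90,235.3229… × (1 + 0.0085)^6 = kr 94,936.2323…
Penalty: 17 × 1.25% × kr 210,988.18 = kr 44,834.99…
Final settlement = outstanding balance + penalty = kr 94,936.2323… + kr 44,834.99… = kr 139,771.22

kr 139,771.22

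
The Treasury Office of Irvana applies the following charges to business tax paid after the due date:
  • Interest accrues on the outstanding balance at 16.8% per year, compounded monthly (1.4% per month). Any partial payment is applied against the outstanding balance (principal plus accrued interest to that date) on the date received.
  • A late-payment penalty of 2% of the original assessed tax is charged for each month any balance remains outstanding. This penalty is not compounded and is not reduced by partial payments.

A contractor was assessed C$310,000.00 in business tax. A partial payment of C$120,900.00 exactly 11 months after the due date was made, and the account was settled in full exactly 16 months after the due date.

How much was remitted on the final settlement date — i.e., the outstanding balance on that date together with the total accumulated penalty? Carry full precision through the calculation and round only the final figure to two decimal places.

C$356,826.68

Balance at month 11: C$310,000.0000 × (1 + 0.014)^11 = C$361,226.1637…
After C$120,900.00 payment: C$361,226.1637… − C$120,900.00 = C$240,326.1637…
Balance at month 16: C$240,326.1637… × (1 + 0.014)^5 = C$257,626.6753…
Penalty: 16 × 2% × C$310,000.00 = C$99,200.00
Final settlement = outstanding balance + penalty = C$257,626.6753… + C$99,200.00 = C$356,826.68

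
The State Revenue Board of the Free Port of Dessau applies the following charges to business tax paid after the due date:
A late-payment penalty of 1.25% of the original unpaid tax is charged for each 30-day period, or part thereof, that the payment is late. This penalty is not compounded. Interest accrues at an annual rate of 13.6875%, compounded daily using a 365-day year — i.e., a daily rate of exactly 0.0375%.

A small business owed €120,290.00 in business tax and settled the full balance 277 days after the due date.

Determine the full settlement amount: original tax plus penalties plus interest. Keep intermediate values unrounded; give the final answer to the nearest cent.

Penalty periods: ⌈277/30⌉ = 10; penalty = 10 × 1.25% × €120,290.00 = €15,036.25
Interest: €120,290.00 × ((1 + 0.000375)^277 − 1) = €120,290.00 × 0.10944016… = €13,164.5569…
Total = €120,290.00 + €15,036.2500 + €13,164.5569… = €148,490.81

€148,490.81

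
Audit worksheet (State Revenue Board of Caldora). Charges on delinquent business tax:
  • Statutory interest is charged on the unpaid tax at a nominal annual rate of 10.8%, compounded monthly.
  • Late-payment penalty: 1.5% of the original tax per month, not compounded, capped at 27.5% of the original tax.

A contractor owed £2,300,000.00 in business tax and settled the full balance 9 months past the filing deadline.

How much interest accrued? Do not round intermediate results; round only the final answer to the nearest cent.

£193,149.56

Interest (10.8%/yr ÷ 12 = 0.9%/month): £2,300,000.00 × ((1 + 0.009)^9 − 1) = £193,149.5614…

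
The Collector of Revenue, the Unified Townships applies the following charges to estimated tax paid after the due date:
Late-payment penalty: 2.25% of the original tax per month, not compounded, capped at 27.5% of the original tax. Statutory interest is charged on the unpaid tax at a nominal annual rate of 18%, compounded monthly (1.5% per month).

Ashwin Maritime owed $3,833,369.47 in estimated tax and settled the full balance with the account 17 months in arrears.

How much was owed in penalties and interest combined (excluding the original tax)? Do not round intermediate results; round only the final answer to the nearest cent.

Penalty (uncapped): 17 × 2.25% × $3,833,369.47 = $1,466,263.82…; cap = 27.5% × $3,833,369.47 = $1,054,176.60… → penalty = $1,054,176.60…
Interest: $3,833,369.47 × ((1 + 0.015)^17 − 1) = $3,833,369.47 × 0.2880203… = $1,104,088.3431…
Penalties + interest = $1,054,176.6043… + $1,104,088.3431… = $2,158,264.95

$2,158,264.95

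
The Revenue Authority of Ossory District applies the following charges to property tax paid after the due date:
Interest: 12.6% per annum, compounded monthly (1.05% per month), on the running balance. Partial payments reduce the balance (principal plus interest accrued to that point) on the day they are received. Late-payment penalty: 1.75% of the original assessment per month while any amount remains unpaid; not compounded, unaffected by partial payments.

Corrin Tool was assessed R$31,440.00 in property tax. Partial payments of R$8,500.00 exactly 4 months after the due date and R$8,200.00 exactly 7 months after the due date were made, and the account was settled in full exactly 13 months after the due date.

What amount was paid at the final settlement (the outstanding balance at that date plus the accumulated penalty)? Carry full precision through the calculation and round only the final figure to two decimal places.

Balance at month 4: R$31,440.0000 × (1 + 0.0105)^4 = R$32,781.4235…
After R$8,500.00 payment: R$32,781.4235… − R$8,500.00 = R$24,281.4235…
Balance at month 7: R$24,281.4235… × (1 + 0.0105)^3 = R$25,054.3476…
After R$8,200.00 payment: R$25,054.3476… − R$8,200.00 = R$16,854.3476…
Balance at month 13: R$16,854.3476… × (1 + 0.0105)^6 = R$17,944.4376…
Penalty: 13 × 1.75% × R$31,440.00 = R$7,152.60
Final settlement = outstanding balance + penalty = R$17,944.4376… + R$7,152.60 = R$25,097.04

R$25,097.04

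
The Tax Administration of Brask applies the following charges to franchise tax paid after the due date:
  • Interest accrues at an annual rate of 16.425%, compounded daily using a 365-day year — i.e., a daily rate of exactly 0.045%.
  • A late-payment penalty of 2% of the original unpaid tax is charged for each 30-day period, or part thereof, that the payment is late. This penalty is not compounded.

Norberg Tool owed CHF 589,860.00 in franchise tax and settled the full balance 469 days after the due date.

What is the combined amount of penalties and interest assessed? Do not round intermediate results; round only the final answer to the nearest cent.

Penalty periods: ⌈469/30⌉ = 16; penalty = 16 × 2% × CHF 589,860.00 = CHF 188,755.20
Interest: CHF 589,860.00 × ((1 + 0.00045)^469 − 1) = CHF 589,860.00 × 0.23491548… = CHF 138,567.2432…
Penalties + interest = CHF 188,755.2000 + CHF 138,567.2432… = CHF 327,322.44

CHF 327,322.44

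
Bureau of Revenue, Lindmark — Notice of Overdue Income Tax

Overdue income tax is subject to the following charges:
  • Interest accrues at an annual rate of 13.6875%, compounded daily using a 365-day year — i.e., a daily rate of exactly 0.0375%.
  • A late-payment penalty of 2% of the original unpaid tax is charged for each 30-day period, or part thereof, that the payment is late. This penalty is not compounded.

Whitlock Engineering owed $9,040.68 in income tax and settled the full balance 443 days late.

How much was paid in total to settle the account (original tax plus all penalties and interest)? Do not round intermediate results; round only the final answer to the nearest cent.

Penalty periods: ⌈443/30⌉ = 15; penalty = 15 × 2% × $9,040.68 = $2,712.20…
Interest: $9,040.68 × ((1 + 0.000375)^443 − 1) = $9,040.68 × 0.18068391… = $1,633.5055…
Total = $9,040.68 + $2,712.2040 + $1,633.5055… = $13,386.39

$13,386.39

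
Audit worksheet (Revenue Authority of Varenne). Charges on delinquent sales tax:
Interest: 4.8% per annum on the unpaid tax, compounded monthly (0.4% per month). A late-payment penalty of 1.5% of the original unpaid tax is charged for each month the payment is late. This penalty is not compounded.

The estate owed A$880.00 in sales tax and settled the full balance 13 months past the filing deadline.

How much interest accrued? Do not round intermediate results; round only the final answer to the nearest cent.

Interest: A$880.00 × ((1 + 0.004)^13 − 1) = A$880.00 × 0.0532665… = A$46.8745…

A$46.87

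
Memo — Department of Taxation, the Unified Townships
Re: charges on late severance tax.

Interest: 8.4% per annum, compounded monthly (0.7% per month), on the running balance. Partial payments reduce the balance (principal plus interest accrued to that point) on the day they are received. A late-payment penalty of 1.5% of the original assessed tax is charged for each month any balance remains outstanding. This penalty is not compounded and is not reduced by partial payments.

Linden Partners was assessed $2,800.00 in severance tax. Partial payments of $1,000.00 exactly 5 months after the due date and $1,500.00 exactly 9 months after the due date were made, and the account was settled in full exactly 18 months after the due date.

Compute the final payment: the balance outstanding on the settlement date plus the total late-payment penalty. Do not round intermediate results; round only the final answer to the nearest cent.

Balance at month 5: $2,800.0000 × (1 + 0.007)^5 = $2,899.3816…
After $1,000.00 payment: $2,899.3816… − $1,000.00 = $1,899.3816…
Balance at month 9: $1,899.3816… × (1 + 0.007)^4 = $1,953.1254…
After $1,500.00 payment: $1,953.1254… − $1,500.00 = $453.1254…
Balance at month 18: $453.1254… × (1 + 0.007)^9 = $482.4848…
Penalty: 18 × 1.5% × $2,800.00 = $756.00
Final settlement = outstanding balance + penalty = $482.4848… + $756.00 = $1,238.48

$1,238.48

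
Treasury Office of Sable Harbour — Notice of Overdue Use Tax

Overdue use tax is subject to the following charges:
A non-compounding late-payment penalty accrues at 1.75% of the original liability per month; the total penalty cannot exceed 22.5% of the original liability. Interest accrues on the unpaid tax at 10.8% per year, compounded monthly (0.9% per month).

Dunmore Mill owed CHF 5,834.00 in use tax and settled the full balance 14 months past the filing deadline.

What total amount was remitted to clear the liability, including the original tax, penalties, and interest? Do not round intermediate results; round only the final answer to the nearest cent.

Penalty (uncapped): 14 × 1.75% × CHF 5,834.00 = CHF 1,429.33; cap = 22.5% × CHF 5,834.00 = CHF 1,312.65 → penalty = CHF 1,312.65
Interest: CHF 5,834.00 × ((1 + 0.009)^14 − 1) = CHF 5,834.00 × 0.1336430… = CHF 779.6735…
Total = CHF 5,834.00 + CHF 1,312.6500 + CHF 779.6735… = CHF 7,926.32

CHF 7,926.32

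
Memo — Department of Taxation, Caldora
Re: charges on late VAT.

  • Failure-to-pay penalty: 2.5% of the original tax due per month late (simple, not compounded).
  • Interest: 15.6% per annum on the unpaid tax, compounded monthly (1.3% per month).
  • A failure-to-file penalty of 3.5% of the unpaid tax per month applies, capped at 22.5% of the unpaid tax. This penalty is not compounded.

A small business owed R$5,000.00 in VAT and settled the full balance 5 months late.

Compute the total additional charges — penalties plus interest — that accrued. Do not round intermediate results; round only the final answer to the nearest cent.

R$1,833.56

Failure-to-file: 5 × 3.5% × R$5,000.00 = R$875.00 (under the 22.5% cap)
Failure-to-pay penalty: 5 × 2.5% × R$5,000.00 = R$625.00
Interest: R$5,000.00 × ((1 + 0.013)^5 − 1) = R$5,000.00 × 0.0667121… = R$333.5606…
Penalties + interest = R$1,500.0000 + R$333.5606… = R$1,833.56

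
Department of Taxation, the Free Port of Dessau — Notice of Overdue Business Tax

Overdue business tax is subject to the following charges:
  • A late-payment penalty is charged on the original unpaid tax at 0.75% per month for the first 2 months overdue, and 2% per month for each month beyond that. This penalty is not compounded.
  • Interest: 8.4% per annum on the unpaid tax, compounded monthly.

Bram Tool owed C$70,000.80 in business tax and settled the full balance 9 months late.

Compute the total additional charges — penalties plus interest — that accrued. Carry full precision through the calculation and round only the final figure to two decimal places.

C$15,385.69

Penalty, months 1–2: 2 × 0.75% × C$70,000.80 = C$1,050.01…
Penalty, months 3–9: 7 × 2% × C$70,000.80 = C$9,800.11…
Interest (8.4%/yr ÷ 12 = 0.7%/month): C$70,000.80 × ((1 + 0.007)^9 − 1) = C$4,535.5700…
Penalties + interest = C$10,850.1240 + C$4,535.5700… = C$15,385.69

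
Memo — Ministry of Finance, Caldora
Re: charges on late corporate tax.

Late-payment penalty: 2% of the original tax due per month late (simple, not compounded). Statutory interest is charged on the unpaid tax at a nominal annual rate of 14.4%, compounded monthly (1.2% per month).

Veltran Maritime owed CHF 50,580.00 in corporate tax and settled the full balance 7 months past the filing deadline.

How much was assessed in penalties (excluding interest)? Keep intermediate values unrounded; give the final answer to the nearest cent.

CHF 7,081.20

Late-payment penalty = 2% × CHF 50,580.00 × 7 mo = CHF 7,081.20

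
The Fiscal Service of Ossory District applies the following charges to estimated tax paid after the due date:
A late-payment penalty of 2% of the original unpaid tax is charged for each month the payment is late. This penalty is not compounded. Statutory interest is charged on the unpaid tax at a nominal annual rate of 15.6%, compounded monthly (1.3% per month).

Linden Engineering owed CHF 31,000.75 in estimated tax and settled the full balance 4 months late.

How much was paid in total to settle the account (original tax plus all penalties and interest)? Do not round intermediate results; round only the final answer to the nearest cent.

CHF 35,124.56

Late-payment penalty = 2% × CHF 31,000.75 × 4 mo = CHF 2,480.06
Interest: CHF 31,000.75 × ((1 + 0.013)^4 − 1) = CHF 31,000.75 × 0.0530228… = CHF 1,643.7471…
Total = CHF 31,000.75 + CHF 2,480.0600 + CHF 1,643.7471… = CHF 35,124.56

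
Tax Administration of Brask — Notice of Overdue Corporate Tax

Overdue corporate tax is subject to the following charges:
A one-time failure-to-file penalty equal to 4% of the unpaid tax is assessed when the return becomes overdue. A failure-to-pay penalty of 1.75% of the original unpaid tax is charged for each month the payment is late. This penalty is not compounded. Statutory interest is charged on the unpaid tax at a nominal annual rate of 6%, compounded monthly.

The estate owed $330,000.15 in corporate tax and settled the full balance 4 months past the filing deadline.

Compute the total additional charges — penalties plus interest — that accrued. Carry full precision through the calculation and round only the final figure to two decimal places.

Failure-to-file penalty: 4% × $330,000.15 = $13,200.01…
Failure-to-pay penalty = 1.75% × $330,000.15 × 4 mo = $23,100.01…
Interest (6%/yr ÷ 12 = 0.5%/month): $330,000.15 × ((1 + 0.005)^4 − 1) = $6,649.6682…
Penalties + interest = $36,300.0165 + $6,649.6682… = $42,949.68

$42,949.68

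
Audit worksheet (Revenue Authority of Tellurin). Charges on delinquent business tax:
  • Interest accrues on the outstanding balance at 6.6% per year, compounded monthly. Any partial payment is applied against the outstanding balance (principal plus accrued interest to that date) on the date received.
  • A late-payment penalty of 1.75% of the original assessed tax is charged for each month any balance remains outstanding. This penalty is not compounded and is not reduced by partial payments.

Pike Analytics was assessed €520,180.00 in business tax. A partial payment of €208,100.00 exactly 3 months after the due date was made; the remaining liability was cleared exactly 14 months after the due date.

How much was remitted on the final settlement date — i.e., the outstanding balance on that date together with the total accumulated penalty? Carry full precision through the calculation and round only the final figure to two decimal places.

Monthly rate = 6.6% ÷ 12 = 0.55%
Balance at month 3: €520,180.0000 × (1 + 0.0055)^3 = €528,810.2629…
After €208,100.00 payment: €528,810.2629… − €208,100.00 = €320,710.2629…
Balance at month 14: €320,710.2629… × (1 + 0.0055)^11 = €340,655.7172…
Penalty: 14 × 1.75% × €520,180.00 = €127,444.10
Final settlement = outstanding balance + penalty = €340,655.7172… + €127,444.10 = €468,099.82

€468,099.82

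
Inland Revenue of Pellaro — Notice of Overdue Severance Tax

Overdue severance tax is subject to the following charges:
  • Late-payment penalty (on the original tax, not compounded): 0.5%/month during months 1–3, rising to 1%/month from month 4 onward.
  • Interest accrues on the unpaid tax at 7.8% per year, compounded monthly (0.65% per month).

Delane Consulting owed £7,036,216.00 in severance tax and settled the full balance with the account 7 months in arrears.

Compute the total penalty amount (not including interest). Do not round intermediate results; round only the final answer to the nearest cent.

£386,991.88

Penalty, months 1–3: 3 × 0.5% × £7,036,216.00 = £105,543.24
Penalty, months 4–7: 4 × 1% × £7,036,216.00 = £281,448.64
Total penalty = £105,543.24 + £281,448.64 = £386,991.88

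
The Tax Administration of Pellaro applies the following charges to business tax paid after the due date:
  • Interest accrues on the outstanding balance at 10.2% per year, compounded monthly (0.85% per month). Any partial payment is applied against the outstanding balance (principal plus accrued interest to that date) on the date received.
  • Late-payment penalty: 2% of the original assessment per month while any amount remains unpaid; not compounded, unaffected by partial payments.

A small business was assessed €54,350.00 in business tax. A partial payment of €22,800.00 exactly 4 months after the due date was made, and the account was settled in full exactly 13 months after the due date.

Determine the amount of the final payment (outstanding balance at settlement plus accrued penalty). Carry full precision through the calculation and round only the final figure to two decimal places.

€50,198.02

Balance at month 4: €54,350.0000 × (1 + 0.0085)^4 = €56,221.5945…
After €22,800.00 payment: €56,221.5945… − €22,800.00 = €33,421.5945…
Balance at month 13: €33,421.5945… × (1 + 0.0085)^9 = €36,067.0223…
Penalty: 13 × 2% × €54,350.00 = €14,131.00
Final settlement = outstanding balance + penalty = €36,067.0223… + €14,131.00 = €50,198.02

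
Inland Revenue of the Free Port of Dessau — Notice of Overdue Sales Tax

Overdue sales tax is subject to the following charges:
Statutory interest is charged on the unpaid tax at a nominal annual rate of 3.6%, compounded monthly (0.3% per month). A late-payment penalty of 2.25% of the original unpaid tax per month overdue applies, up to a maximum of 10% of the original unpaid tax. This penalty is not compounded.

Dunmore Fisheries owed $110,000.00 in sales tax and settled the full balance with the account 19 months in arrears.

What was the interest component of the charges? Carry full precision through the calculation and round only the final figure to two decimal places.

Interest: $110,000.00 × ((1 + 0.003)^19 − 1) = $110,000.00 × 0.0585655… = $6,442.2028…

$6,442.20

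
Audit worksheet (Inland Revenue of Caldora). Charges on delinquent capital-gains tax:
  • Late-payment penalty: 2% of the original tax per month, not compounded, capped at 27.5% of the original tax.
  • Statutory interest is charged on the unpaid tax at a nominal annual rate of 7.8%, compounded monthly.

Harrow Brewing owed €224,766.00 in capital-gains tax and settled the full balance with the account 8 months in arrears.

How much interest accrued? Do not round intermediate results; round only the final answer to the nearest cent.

Interest (7.8%/yr ÷ 12 = 0.65%/month): €224,766.00 × ((1 + 0.0065)^8 − 1) = €11,957.2151…

€11,957.22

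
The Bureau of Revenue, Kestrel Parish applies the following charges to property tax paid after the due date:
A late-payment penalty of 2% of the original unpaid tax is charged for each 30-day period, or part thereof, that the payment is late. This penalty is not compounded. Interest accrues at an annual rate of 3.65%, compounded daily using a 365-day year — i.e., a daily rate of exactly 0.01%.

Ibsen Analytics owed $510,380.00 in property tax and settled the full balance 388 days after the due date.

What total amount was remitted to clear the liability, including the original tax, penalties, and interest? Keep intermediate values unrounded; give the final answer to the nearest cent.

Penalty periods: ⌈388/30⌉ = 13; penalty = 13 × 2% × $510,380.00 = $132,698.80
Interest: $510,380.00 × ((1 + 0.0001)^388 − 1) = $510,380.00 × 0.03956053… = $20,190.9052…
Total = $510,380.00 + $132,698.8000 + $20,190.9052… = $663,269.71

$663,269.71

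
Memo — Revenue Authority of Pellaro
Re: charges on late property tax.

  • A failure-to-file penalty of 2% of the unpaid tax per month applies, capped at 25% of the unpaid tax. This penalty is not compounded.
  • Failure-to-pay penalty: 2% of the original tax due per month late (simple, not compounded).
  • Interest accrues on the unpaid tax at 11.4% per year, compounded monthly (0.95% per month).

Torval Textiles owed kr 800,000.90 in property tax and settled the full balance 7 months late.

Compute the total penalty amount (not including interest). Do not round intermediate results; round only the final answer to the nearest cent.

Failure-to-file: 7 × 2% × kr 800,000.90 = kr 112,000.13… (under the 25% cap)
Failure-to-pay penalty = 2% × kr 800,000.90 × 7 mo = kr 112,000.13…
Total penalty = kr 112,000.13… + kr 112,000.13… = kr 224,000.25

kr 224,000.25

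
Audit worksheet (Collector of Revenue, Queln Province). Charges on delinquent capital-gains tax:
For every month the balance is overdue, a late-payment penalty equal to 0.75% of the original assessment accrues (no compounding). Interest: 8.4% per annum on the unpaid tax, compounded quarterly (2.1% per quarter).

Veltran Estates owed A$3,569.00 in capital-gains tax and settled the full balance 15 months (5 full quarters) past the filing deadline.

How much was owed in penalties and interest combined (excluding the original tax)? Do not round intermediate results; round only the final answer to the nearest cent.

Late-payment penalty = 0.75% × A$3,569.00 × 15 mo = A$401.51…
Interest: A$3,569.00 × ((1 + 0.021)^5 − 1) = A$3,569.00 × 0.1095036… = A$390.8183…
Penalties + interest = A$401.5125 + A$390.8183… = A$792.33

A$792.33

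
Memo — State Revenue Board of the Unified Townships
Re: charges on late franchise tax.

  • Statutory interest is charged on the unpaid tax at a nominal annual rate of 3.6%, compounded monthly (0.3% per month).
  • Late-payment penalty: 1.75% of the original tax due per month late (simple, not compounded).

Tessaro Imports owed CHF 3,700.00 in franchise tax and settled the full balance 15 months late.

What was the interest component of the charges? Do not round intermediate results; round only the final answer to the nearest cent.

CHF 170.04

Interest: CHF 3,700.00 × ((1 + 0.003)^15 − 1) = CHF 3,700.00 × 0.0459574… = CHF 170.0424…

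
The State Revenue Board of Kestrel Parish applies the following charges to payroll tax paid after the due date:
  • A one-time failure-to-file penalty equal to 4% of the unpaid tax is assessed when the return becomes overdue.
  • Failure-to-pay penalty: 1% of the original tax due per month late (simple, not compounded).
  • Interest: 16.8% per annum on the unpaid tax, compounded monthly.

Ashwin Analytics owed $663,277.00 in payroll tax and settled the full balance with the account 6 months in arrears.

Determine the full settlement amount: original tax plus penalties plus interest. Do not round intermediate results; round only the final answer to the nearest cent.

$787,306.79

Failure-to-file penalty: 4% × $663,277.00 = $26,531.08
Failure-to-pay penalty: 6 × 1% × $663,277.00 = $39,796.62
Interest (16.8%/yr ÷ 12 = 1.4%/month): $663,277.00 × ((1 + 0.014)^6 − 1) = $57,702.0874…
Total = $663,277.00 + $66,327.7000 + $57,702.0874… = $787,306.79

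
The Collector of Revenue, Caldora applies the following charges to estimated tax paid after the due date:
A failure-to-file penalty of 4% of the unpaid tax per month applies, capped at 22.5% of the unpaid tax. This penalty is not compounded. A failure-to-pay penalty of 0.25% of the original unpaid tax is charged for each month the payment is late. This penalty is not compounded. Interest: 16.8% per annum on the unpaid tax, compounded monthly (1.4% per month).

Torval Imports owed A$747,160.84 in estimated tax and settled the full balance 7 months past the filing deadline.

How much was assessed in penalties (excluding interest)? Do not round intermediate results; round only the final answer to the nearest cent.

Failure-to-file: 7 × 4% × A$747,160.84 = A$209,205.04…, capped at 22.5% × A$747,160.84 = A$168,111.19…
Failure-to-pay penalty: 7 × 0.25% × A$747,160.84 = A$13,075.31…
Total penalty = A$168,111.19… + A$13,075.31… = A$181,186.50

A$181,186.50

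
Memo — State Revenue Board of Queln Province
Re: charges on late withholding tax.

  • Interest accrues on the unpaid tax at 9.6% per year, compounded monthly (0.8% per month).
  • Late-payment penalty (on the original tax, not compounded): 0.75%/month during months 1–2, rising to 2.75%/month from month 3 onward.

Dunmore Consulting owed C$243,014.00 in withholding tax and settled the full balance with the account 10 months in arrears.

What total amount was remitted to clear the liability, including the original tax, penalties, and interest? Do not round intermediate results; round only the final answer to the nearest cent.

Penalty, months 1–2: 2 × 0.75% × C$243,014.00 = C$3,645.21
Penalty, months 3–10: 8 × 2.75% × C$243,014.00 = C$53,463.08
Interest: C$243,014.00 × ((1 + 0.008)^10 − 1) = C$243,014.00 × 0.0829423… = C$20,156.1422…
Total = C$243,014.00 + C$57,108.2900 + C$20,156.1422… = C$320,278.43

C$320,278.43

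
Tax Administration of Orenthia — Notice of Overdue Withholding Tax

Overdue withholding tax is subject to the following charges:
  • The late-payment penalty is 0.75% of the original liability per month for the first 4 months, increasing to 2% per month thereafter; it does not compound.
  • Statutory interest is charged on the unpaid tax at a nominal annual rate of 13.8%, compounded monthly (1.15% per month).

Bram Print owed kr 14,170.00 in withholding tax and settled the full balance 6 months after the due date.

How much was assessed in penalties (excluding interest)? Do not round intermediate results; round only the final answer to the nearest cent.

kr 991.90

Penalty, months 1–4: 4 × 0.75% × kr 14,170.00 = kr 425.10
Penalty, months 5–6: 2 × 2% × kr 14,170.00 = kr 566.80
Total penalty = kr 425.10 + kr 566.80 = kr 991.90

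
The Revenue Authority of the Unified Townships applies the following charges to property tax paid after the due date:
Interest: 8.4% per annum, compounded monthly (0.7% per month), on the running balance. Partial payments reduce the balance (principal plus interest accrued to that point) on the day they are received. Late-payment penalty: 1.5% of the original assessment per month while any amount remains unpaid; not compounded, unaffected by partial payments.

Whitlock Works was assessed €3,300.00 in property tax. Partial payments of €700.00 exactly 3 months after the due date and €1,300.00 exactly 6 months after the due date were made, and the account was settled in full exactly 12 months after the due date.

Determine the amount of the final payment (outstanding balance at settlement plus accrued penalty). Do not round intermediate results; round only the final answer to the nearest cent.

Balance at month 3: €3,300.0000 × (1 + 0.007)^3 = €3,369.7862…
After €700.00 payment: €3,369.7862… − €700.00 = €2,669.7862…
Balance at month 6: €2,669.7862… × (1 + 0.007)^3 = €2,726.2451…
After €1,300.00 payment: €2,726.2451… − €1,300.00 = €1,426.2451…
Balance at month 12: €1,426.2451… × (1 + 0.007)^6 = €1,487.2055…
Penalty: 12 × 1.5% × €3,300.00 = €594.00
Final settlement = outstanding balance + penalty = €1,487.2055… + €594.00 = €2,081.21

€2,081.21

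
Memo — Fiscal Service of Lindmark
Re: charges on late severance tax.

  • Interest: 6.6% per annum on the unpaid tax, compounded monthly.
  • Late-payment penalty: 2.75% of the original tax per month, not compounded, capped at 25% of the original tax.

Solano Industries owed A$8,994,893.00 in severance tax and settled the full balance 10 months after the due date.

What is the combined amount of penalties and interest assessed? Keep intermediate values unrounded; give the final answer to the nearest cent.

A$2,755,867.99

Penalty (uncapped): 10 × 2.75% × A$8,994,893.00 = A$2,473,595.58…; cap = 25% × A$8,994,893.00 = A$2,248,723.25 → penalty = A$2,248,723.25
Interest (6.6%/yr ÷ 12 = 0.55%/month): A$8,994,893.00 × ((1 + 0.0055)^10 − 1) = A$507,144.7361…
Penalties + interest = A$2,248,723.2500 + A$507,144.7361… = A$2,755,867.99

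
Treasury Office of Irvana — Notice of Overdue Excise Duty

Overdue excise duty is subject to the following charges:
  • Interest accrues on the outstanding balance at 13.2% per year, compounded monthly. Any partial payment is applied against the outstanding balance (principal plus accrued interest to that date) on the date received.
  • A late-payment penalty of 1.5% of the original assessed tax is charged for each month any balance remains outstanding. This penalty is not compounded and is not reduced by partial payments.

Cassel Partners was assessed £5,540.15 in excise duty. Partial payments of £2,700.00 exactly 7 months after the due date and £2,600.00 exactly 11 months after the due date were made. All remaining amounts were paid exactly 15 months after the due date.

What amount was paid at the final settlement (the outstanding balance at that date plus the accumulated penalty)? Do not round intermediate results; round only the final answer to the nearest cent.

£2,111.41

Monthly rate = 13.2% ÷ 12 = 1.1%
Balance at month 7: £5,540.1500 × (1 + 0.011)^7 = £5,981.0800…
After £2,700.00 payment: £5,981.0800… − £2,700.00 = £3,281.0800…
Balance at month 11: £3,281.0800… × (1 + 0.011)^4 = £3,427.8471…
After £2,600.00 payment: £3,427.8471… − £2,600.00 = £827.8471…
Balance at month 15: £827.8471… × (1 + 0.011)^4 = £864.8778…
Penalty: 15 × 1.5% × £5,540.15 = £1,246.53…
Final settlement = outstanding balance + penalty = £864.8778… + £1,246.53… = £2,111.41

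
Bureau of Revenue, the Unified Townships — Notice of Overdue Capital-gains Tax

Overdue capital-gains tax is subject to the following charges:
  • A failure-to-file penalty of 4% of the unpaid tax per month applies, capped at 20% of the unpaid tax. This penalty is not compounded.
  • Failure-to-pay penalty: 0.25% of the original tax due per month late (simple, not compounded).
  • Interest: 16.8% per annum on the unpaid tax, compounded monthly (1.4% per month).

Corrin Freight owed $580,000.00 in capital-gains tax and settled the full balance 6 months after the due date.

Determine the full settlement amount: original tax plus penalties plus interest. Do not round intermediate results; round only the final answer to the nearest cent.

Failure-to-file: 6 × 4% × $580,000.00 = $139,200.00, capped at 20% × $580,000.00 = $116,000.00
Failure-to-pay penalty = 0.25% × $580,000.00 × 6 mo = $8,700.00
Interest: $580,000.00 × ((1 + 0.014)^6 − 1) = $580,000.00 × 0.0869955… = $50,457.3665…
Total = $580,000.00 + $124,700.0000 + $50,457.3665… = $755,157.37

$755,157.37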